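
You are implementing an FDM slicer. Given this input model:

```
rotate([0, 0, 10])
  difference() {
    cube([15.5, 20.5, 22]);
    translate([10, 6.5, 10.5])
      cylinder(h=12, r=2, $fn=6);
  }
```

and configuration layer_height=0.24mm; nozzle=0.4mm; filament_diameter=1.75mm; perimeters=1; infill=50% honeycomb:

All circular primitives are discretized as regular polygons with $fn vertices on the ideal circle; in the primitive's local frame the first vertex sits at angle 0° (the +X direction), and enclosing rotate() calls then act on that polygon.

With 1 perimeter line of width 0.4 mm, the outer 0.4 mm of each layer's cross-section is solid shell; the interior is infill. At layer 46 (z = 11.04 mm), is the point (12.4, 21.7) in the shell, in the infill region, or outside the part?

At z = 11.04 mm: the 15.5×20.5 cube contributes its full rectangle; the cylinder at (10, 6.5): section is a regular 6-gon, circumradius r=2; After the difference (first − rest): starting from the 15.5×20.5 cube, the r=2 cylinder at (10, 6.5) lies wholly inside it (removes its full 10.39 mm² and its 12.00 mm outline becomes a hole wall) — 1 connected region with 1 hole; (whole slice rotated 10° about Z — lengths, areas and connectivity unchanged). Overall, the cross-section is one region with 1 hole. Undo the 10° rotation: the query point maps to (15.980, 19.217) in the un-rotated model frame. The nearest boundary edge runs (15.50, 20.50)→(15.50, 0.00); distance from the point to it = 0.48 mm. The point is not inside any of the regions above, so it lies outside the cross-section (0.48 mm from the nearest boundary).

outside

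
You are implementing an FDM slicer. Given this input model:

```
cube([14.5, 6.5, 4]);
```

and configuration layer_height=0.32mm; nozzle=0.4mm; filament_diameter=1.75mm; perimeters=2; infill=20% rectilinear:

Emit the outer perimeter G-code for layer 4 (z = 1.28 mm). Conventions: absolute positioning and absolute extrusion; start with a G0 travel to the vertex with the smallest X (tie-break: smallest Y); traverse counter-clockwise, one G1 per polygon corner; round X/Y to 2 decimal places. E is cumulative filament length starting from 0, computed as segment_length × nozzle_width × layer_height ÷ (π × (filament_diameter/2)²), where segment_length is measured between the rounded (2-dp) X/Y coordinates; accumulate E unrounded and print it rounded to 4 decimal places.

At z = 1.28 mm: the cube is present — its section is the full 14.5×6.5 rectangle. The outline is a single polygon with 4 vertices. Extrusion per mm of travel: 0.4 × 0.32 / (π × 0.875²) = 0.053216. Accumulating E over each segment gives final E = 2.2351.

G0 X0.00 Y0.00 Z1.28
G1 X14.50 Y0.00 E0.7716
G1 X14.50 Y6.50 E1.1175
G1 X0.00 Y6.50 E1.8892
G1 X0.00 Y0.00 E2.2351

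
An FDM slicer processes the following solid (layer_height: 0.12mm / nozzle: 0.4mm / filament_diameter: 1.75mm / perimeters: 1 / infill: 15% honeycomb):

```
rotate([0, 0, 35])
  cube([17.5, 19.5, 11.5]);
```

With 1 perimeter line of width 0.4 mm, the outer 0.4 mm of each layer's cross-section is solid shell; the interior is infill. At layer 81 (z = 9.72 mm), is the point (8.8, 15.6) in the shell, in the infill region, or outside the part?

infill

At z = 9.72 mm: the cube is present — its section is the full 17.5×19.5 rectangle; (rotated 35° about Z; rotation is an isometry so areas/perimeters/island counts are preserved). Overall, the cross-section is a single solid region. Undo the 35° rotation: the query point maps to (16.156, 7.731) in the un-rotated model frame. The nearest boundary edge runs (17.50, 0.00)→(17.50, 19.50); distance from the point to it = 1.34 mm. The point is inside the cross-section and 1.34 mm from the nearest boundary — more than the 0.4 mm shell width (1 × 0.4), so it's in the infill interior.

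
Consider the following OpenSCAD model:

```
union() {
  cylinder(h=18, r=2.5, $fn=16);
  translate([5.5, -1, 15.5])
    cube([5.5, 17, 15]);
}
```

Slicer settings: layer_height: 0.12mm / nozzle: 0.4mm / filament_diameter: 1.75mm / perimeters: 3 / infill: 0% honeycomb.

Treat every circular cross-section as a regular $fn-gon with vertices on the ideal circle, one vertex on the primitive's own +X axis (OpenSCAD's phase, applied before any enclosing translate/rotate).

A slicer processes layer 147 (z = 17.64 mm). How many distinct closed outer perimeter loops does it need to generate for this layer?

2

At z = 17.64 mm: the r=2.5 cylinder gives a regular 16-gon of circumradius 2.5 (constant along its height); the cube at (5.5, -1) is present — its section is the full 5.5×17 rectangle; Taking the union: the 2 present regions are separate (no shared area or edge), so areas and boundary lengths simply add and each stays a separate island — 2 connected regions. The result has 2 disconnected regions.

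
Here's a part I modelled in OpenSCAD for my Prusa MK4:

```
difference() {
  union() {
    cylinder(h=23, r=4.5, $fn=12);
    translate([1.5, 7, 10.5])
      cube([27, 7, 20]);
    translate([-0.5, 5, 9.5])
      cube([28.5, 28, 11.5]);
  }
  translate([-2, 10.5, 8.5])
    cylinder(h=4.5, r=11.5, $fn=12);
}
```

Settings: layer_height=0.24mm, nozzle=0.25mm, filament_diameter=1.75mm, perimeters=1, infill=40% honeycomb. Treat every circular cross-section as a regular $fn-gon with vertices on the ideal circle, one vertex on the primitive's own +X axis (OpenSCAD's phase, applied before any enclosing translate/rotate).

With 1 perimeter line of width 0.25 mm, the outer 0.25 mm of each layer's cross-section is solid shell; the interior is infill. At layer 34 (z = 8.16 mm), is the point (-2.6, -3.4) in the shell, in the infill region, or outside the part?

At z = 8.16 mm: the cylinder: section is a regular 12-gon, circumradius r=4.5; the cube at (1.5, 7) is absent (z outside [10.5, 30.5]); the cube at (-0.5, 5) is not intersected at this z (z outside [9.5, 21]); Combining (union): only the r=4.5 cylinder is present, so the union is just that shape — 1 connected region; the cylinder at (-2, 10.5) is absent (z outside [8.5, 13]); Subtracting the remaining from the first: none of the subtracted shapes is present at this height, so the result so far is unchanged — 1 connected region. Overall, the cross-section is a single solid region. The nearest boundary edge runs (-3.90, -2.25)→(-2.25, -3.90); distance from the point to it = 0.10 mm. The point is inside the cross-section, 0.10 mm from the nearest boundary — within the 0.25 mm shell band (1 × 0.25).

shell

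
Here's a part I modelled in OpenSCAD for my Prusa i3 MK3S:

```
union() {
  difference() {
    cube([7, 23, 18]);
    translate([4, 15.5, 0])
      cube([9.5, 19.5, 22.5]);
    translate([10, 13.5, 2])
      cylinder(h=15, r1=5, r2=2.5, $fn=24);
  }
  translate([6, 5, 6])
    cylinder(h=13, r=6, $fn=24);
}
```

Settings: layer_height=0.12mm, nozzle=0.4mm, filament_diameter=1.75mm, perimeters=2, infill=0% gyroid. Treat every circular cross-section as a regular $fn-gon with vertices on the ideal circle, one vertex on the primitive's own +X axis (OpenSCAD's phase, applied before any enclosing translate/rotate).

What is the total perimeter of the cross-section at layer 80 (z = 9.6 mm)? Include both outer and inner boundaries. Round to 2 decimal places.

66.27 mm

At z = 9.6 mm: the cube is present — its section is the full 7×23 rectangle (perimeter 60.00 mm); the 9.5×19.5 cube at (4, 15.5) contributes its full rectangle (perimeter 58.00 mm); the cone at (10, 13.5) (r1=5→r2=2.5) has section circumradius 3.733 here — a regular 24-gon (perimeter = 2·24·3.733·sin(180°/24) = 23.39 mm); Taking the first minus the rest: starting from the 7×23 cube, the 9.5×19.5 cube at (4, 15.5) partially overlaps it — only the 22.50 mm² overlap (of its 185.25 mm²) is removed, clipping the outline; the cone at (10, 13.5) partially overlaps it — only the 2.11 mm² overlap (of its 43.29 mm²) is removed, clipping the outline — boundary = 60.15 mm; the cylinder at (6, 5): section is a regular 24-gon, circumradius r=6 (perimeter = 2·24·6.000·sin(180°/24) = 37.59 mm); Combining (union): the regions partially overlap (shared area 64.70 mm²), so the edge portions inside another operand are dropped and the merged outline is re-measured after clipping — boundary = 66.27 mm. Overall, the cross-section is a single solid region. Total boundary length (outer) = 66.27 mm.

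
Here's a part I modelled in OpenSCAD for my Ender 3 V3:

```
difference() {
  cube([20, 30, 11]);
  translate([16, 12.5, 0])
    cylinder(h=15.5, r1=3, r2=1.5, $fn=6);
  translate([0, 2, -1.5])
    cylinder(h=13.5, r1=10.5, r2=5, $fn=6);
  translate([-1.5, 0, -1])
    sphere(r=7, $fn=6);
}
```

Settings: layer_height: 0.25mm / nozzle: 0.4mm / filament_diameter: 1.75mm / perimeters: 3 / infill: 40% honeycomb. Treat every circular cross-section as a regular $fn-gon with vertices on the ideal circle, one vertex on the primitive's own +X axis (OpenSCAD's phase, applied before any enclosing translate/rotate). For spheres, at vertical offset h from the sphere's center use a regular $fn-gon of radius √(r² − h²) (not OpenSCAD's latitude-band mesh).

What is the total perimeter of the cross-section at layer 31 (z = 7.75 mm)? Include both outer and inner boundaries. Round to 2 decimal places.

At z = 7.75 mm: the cube is present — its section is the full 20×30 rectangle (perimeter 100.00 mm); the cone at (16, 12.5) contributes a regular 6-gon of circumradius 2.250 (interpolated between r1=3 and r2=1.5 at t=0.500) (perimeter = 2·6·2.250·sin(180°/6) = 13.50 mm); the cone at (0, 2) (r1=10.5→r2=5) has section circumradius 6.731 here — a regular 6-gon (perimeter = 2·6·6.731·sin(180°/6) = 40.39 mm); the sphere at (-1.5, 0) does not reach this height (|z−center|=8.750 > r=7); After the difference (first − rest): starting from the 20×30 cube, the cone at (16, 12.5) lies wholly inside it (removes its full 13.15 mm² and its 13.50 mm outline becomes a hole wall); the cone at (0, 2) partially overlaps it — only the 41.74 mm² overlap (of its 117.73 mm²) is removed, clipping the outline — boundary (outer + 1 inner loop) = 112.50 mm. Overall, the cross-section is one region with 1 hole. Total boundary length (outer + inner) = 112.50 mm.

112.50 mm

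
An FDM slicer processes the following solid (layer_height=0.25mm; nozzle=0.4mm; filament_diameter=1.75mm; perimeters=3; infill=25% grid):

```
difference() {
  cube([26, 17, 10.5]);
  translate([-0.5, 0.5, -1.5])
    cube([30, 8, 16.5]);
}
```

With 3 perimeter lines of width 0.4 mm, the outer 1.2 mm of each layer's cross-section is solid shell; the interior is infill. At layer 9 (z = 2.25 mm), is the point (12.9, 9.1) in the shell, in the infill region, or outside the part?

shell

At z = 2.25 mm: the cube is present — its section is the full 26×17 rectangle; the cube at (-0.5, 0.5) (footprint 30×8) is included at this height; Subtracting the remaining from the first: starting from the 26×17 cube, the 30×8 cube at (-0.5, 0.5) partially overlaps it — only the 208.00 mm² overlap (of its 240.00 mm²) is removed, clipping the outline — 2 connected regions. Overall, the cross-section has 2 separate islands. The nearest boundary edge runs (26.00, 8.50)→(0.00, 8.50); distance from the point to it = 0.60 mm. (Shell/infill is judged within the island containing the point — the largest one.) The point is inside the cross-section, 0.60 mm from the nearest boundary — within the 1.2 mm shell band (3 × 0.4).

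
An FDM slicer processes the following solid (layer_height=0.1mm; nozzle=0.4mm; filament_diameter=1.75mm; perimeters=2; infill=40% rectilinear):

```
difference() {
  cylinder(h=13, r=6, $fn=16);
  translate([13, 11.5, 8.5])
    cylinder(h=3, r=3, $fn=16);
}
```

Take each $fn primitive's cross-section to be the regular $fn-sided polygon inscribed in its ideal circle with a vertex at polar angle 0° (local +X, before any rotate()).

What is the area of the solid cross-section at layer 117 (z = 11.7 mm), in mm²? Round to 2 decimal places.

110.21 mm²

At z = 11.7 mm: the r=6 cylinder contributes a regular 16-gon of circumradius 6 (area = (16/2)·6.000²·sin(360°/16) = 110.21 mm²); the cylinder at (13, 11.5) does not reach this height (z outside [8.5, 11.5]); After the difference (first − rest): none of the subtracted shapes is present at this height, so the r=6 cylinder is unchanged — area = 110.21 mm². Overall, the cross-section is a single solid region. Net area = 110.21 mm².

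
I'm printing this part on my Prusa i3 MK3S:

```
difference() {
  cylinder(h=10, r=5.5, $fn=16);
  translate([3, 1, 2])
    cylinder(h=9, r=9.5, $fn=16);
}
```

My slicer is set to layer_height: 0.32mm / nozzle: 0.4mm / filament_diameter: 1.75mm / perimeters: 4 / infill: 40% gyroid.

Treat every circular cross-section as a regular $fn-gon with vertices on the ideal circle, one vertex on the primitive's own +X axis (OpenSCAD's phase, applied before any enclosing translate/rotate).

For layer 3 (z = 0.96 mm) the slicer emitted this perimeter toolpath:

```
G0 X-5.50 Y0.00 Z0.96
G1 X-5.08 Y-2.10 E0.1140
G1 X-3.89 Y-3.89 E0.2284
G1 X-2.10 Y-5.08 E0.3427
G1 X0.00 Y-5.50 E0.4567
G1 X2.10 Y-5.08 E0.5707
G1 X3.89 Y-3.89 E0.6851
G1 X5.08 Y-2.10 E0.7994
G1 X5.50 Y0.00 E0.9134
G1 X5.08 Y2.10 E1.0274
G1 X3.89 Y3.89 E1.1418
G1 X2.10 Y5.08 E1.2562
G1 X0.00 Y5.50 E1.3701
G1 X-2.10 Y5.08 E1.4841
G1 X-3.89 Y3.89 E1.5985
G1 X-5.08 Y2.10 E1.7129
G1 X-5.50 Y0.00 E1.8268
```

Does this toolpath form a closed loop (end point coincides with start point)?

yes

Start point (G0): (-5.50, 0.00). End point (last G1): the path returns to the start — closed.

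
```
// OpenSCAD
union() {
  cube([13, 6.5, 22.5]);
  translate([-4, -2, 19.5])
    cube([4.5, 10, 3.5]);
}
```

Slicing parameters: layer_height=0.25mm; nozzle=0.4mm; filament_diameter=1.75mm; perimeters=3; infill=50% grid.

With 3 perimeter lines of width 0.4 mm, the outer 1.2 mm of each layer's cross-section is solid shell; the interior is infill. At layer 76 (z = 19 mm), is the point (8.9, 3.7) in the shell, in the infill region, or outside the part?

At z = 19 mm: the cube (footprint 13×6.5) is included at this height; the cube at (-4, -2) is absent (z outside [19.5, 23]); Combining (union): only the 13×6.5 cube is present, so the union is just that shape — 1 connected region. Overall, the cross-section is a single solid region. The nearest boundary edge runs (13.00, 6.50)→(0.00, 6.50); distance from the point to it = 2.80 mm. The point is inside the cross-section and 2.80 mm from the nearest boundary — more than the 1.2 mm shell width (3 × 0.4), so it's in the infill interior.

infill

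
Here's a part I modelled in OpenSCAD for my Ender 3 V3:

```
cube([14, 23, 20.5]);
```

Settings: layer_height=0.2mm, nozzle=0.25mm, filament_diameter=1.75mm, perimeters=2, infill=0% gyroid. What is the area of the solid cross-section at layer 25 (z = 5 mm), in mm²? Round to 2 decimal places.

At z = 5 mm: the 14×23 cube contributes its full rectangle (area 322.00 mm²). Overall, the cross-section is a single solid region. Net area = 322.00 mm².

322.00 mm²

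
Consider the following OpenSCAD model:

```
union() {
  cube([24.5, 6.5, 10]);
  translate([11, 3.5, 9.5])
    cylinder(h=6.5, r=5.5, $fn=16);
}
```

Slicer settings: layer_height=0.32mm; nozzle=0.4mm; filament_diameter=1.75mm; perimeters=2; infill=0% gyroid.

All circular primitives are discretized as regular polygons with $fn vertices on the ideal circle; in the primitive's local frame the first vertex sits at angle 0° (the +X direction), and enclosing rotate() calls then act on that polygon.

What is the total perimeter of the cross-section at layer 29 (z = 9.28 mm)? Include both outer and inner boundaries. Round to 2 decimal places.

At z = 9.28 mm: the 24.5×6.5 cube contributes its full rectangle (perimeter 62.00 mm); the cylinder at (11, 3.5) is not intersected at this z (z outside [9.5, 16]); Combining (union): only the 24.5×6.5 cube is present, so the union is just that shape — boundary = 62.00 mm. Overall, the cross-section is a single solid region. Total boundary length (outer) = 62.00 mm.

62.00 mm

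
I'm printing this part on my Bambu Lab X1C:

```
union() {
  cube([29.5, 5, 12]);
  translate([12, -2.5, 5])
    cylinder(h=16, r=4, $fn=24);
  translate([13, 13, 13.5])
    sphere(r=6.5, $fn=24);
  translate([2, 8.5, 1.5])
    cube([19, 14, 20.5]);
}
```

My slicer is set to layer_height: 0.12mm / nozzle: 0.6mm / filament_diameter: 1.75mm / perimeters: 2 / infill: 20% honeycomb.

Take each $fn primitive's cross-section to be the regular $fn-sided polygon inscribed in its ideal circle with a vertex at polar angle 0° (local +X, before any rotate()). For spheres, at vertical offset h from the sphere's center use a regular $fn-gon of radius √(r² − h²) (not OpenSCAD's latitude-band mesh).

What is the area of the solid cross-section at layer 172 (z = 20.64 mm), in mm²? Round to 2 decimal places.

315.69 mm²

At z = 20.64 mm: the cube is absent (z outside [0, 12]); the r=4 cylinder at (12, -2.5) gives a regular 24-gon of circumradius 4 (constant along its height) (area = (24/2)·4.000²·sin(360°/24) = 49.69 mm²); the sphere at (13, 13) is absent (|z−center|=7.140 > r=6.5); the cube at (2, 8.5) is present — its section is the full 19×14 rectangle (area 266.00 mm²); Taking the union: the 2 present regions are separate (no shared area or edge), so areas and boundary lengths simply add and each stays a separate island — area = 315.69 mm². Overall, the cross-section has 2 separate islands. Net area = 315.69 mm².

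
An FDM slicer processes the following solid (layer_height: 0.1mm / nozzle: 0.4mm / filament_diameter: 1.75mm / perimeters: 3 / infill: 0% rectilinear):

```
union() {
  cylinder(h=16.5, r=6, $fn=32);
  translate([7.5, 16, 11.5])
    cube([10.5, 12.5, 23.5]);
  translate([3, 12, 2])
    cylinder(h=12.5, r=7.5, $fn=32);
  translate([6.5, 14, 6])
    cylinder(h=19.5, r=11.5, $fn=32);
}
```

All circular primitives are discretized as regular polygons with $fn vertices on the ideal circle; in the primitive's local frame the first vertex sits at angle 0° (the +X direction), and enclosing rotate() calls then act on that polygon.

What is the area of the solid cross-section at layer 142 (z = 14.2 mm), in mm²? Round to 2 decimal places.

At z = 14.2 mm: the r=6 cylinder gives a regular 32-gon of circumradius 6 (constant along its height) (area = (32/2)·6.000²·sin(360°/32) = 112.37 mm²); the cube at (7.5, 16) (footprint 10.5×12.5) is included at this height (area 131.25 mm²); the r=7.5 cylinder at (3, 12) gives a regular 32-gon of circumradius 7.5 (constant along its height) (area = (32/2)·7.500²·sin(360°/32) = 175.58 mm²); the r=11.5 cylinder at (6.5, 14) gives a regular 32-gon of circumradius 11.5 (constant along its height) (area = (32/2)·11.500²·sin(360°/32) = 412.81 mm²); Combining (union): the regions partially overlap — summed areas 832.01 mm² minus the doubly-counted overlap 256.81 mm² gives 575.21 mm² — area = 575.21 mm². Overall, the cross-section is a single solid region. Net area = 575.21 mm².

575.21 mm²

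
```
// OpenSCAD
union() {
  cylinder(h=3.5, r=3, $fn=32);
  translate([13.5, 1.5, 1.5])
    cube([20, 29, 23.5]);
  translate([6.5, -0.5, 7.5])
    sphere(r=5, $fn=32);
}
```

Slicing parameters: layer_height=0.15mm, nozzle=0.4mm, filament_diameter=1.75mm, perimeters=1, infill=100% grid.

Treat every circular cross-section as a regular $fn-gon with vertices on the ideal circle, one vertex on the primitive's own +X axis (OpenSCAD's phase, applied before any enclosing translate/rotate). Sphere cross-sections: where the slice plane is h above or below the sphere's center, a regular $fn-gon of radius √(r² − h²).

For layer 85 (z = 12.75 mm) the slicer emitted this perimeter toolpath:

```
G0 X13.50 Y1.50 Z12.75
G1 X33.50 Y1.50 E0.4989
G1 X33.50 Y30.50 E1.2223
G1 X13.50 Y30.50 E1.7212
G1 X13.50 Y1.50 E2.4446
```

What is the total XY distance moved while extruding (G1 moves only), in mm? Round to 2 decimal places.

98.00 mm

Sum the Euclidean lengths of each G1 segment: total = 98.00 mm.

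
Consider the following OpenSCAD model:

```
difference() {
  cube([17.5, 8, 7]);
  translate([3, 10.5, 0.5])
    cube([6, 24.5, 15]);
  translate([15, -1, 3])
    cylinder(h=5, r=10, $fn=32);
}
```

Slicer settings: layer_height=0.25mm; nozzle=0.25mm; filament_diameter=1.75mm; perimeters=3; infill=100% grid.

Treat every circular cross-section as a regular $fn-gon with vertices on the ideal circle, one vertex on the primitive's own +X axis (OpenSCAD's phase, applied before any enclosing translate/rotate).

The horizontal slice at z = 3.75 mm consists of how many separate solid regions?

At z = 3.75 mm: the cube (footprint 17.5×8) is included at this height; the cube at (3, 10.5) (footprint 6×24.5) is included at this height; the r=10 cylinder at (15, -1) contributes a regular 32-gon of circumradius 10; Taking the first minus the rest: starting from the 17.5×8 cube, the 6×24.5 cube at (3, 10.5) misses the remaining region (no effect); the r=10 cylinder at (15, -1) partially overlaps it — only the 85.29 mm² overlap (of its 312.14 mm²) is removed, clipping the outline — 1 connected region. The result has 1 disconnected region.

1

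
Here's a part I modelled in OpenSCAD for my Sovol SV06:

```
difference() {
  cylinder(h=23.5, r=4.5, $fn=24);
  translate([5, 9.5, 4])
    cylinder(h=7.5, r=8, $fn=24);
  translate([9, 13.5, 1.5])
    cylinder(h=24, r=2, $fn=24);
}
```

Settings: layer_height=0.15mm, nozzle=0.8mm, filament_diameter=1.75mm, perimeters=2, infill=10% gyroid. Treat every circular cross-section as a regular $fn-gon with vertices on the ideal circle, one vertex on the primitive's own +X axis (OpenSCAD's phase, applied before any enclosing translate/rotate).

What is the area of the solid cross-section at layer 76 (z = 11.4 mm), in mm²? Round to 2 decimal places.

At z = 11.4 mm: the r=4.5 cylinder contributes a regular 24-gon of circumradius 4.5 (area = (24/2)·4.500²·sin(360°/24) = 62.89 mm²); the r=8 cylinder at (5, 9.5) contributes a regular 24-gon of circumradius 8 (area = (24/2)·8.000²·sin(360°/24) = 198.77 mm²); the cylinder at (9, 13.5): section is a regular 24-gon, circumradius r=2 (area = (24/2)·2.000²·sin(360°/24) = 12.42 mm²); Taking the first minus the rest: starting from the r=4.5 cylinder (62.89 mm²), the r=8 cylinder at (5, 9.5) partially overlaps it — only the 6.83 mm² overlap (of its 198.77 mm²) is removed, clipping the outline; the r=2 cylinder at (9, 13.5) misses the remaining region (no effect) — area = 56.06 mm². Overall, the cross-section is a single solid region. Net area = 56.06 mm².

56.06 mm²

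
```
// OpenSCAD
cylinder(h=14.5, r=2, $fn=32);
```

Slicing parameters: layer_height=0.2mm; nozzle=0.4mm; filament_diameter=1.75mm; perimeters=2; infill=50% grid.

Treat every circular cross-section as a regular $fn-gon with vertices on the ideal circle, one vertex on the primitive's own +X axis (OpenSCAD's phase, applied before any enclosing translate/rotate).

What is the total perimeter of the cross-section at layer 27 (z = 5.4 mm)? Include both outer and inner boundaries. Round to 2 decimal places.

At z = 5.4 mm: the r=2 cylinder contributes a regular 32-gon of circumradius 2 (perimeter = 2·32·2.000·sin(180°/32) = 12.55 mm). Overall, the cross-section is a single solid region. Total boundary length (outer) = 12.55 mm.

12.55 mm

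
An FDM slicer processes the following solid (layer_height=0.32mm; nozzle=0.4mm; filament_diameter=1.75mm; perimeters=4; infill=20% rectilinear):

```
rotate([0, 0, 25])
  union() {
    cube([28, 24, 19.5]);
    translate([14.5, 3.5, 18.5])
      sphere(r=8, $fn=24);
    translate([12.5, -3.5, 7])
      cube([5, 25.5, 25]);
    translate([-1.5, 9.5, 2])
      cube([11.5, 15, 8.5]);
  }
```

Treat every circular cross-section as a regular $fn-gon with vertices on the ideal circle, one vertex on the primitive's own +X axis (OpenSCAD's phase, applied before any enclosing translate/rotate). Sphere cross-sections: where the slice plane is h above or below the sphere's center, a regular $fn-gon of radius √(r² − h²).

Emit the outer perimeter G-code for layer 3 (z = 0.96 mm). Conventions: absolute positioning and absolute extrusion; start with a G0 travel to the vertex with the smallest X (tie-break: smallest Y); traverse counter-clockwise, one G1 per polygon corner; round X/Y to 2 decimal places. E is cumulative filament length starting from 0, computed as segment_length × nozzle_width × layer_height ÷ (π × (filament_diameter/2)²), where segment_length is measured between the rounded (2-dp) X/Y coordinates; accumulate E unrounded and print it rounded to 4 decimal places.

G0 X-10.14 Y21.75 Z0.96
G1 X0.00 Y0.00 E1.2771
G1 X25.38 Y11.83 E2.7672
G1 X15.23 Y33.58 E4.0445
G1 X-10.14 Y21.75 E5.5341

At z = 0.96 mm: the 28×24 cube contributes its full rectangle; the sphere at (14.5, 3.5) does not reach this height (|z−center|=17.540 > r=8); the cube at (12.5, -3.5) is not intersected at this z (z outside [7, 32]); the cube at (-1.5, 9.5) does not reach this height (z outside [2, 10.5]); Merging all regions: only the 28×24 cube is present, so the union is just that shape — 1 connected region; (whole slice rotated 25° about Z — lengths, areas and connectivity unchanged). The outline is a single polygon with 4 vertices. Extrusion per mm of travel: 0.4 × 0.32 / (π × 0.875²) = 0.053216. Accumulating E over each segment gives final E = 5.5341.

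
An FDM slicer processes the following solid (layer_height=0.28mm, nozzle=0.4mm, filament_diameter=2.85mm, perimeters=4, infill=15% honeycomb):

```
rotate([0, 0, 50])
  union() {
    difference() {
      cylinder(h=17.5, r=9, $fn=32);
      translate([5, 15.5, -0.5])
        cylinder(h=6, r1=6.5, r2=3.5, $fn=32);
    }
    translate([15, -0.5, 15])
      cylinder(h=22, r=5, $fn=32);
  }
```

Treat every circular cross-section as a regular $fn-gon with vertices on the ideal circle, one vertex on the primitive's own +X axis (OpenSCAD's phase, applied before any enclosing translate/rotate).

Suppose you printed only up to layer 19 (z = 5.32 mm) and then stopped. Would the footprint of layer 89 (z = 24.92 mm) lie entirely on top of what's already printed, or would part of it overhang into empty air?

part overhangs

Compare the two slices. At z = 5.32: the r=9 cylinder gives a regular 32-gon of circumradius 9 (constant along its height) (area = (32/2)·9.000²·sin(360°/32) = 252.84 mm²); the cone at (5, 15.5): at t=0.970 of its height the radius interpolates to r₁+(r₂−r₁)t = 3.590, giving a regular 32-gon of that circumradius (area = (32/2)·3.590²·sin(360°/32) = 40.23 mm²); Taking the first minus the rest: starting from the r=9 cylinder (252.84 mm²), the cone at (5, 15.5) misses the remaining region (no effect) — area = 252.84 mm²; the cylinder at (15, -0.5) does not reach this height (z outside [15, 37]); Combining (union): only the result so far is present, so the union is just that shape — area = 252.84 mm²; (whole slice rotated 50° about Z — lengths, areas and connectivity unchanged). At z = 24.92: the cylinder is not intersected at this z (z outside [0, 17.5]); the cone at (5, 15.5) is absent (z outside [-0.5, 5.5]); Subtracting the remaining from the first: the first operand is absent here, so nothing remains; the cylinder at (15, -0.5): section is a regular 32-gon, circumradius r=5 (area = (32/2)·5.000²·sin(360°/32) = 78.04 mm²); Merging all regions: only the r=5 cylinder at (15, -0.5) is present, so the union is just that shape — area = 78.04 mm²; (whole slice rotated 50° about Z — lengths, areas and connectivity unchanged). Checking containment: at z = 24.92 the cross-section extends beyond the z = 5.32 cross-section by about 78.04 mm².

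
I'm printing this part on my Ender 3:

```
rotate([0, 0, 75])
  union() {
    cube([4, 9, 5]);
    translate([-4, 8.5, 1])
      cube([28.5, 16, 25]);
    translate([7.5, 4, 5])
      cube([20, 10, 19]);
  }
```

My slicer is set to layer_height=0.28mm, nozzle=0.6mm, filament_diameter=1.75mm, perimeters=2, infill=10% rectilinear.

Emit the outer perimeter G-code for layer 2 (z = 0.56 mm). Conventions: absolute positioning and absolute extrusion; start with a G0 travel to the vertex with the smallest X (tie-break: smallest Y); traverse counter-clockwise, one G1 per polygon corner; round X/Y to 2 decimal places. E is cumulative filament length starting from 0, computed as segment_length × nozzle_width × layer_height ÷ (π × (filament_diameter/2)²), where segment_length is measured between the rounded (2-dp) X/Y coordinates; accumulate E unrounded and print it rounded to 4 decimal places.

At z = 0.56 mm: the 4×9 cube contributes its full rectangle; the cube at (-4, 8.5) is absent (z outside [1, 26]); the cube at (7.5, 4) is absent (z outside [5, 24]); Merging all regions: only the 4×9 cube is present, so the union is just that shape — 1 connected region; (whole slice rotated 75° about Z — lengths, areas and connectivity unchanged). The outline is a single polygon with 4 vertices. Extrusion per mm of travel: 0.6 × 0.28 / (π × 0.875²) = 0.069846. Accumulating E over each segment gives final E = 1.8157.

G0 X-8.69 Y2.33 Z0.56
G1 X0.00 Y0.00 E0.6284
G1 X1.04 Y3.86 E0.9076
G1 X-7.66 Y6.19 E1.5367
G1 X-8.69 Y2.33 E1.8157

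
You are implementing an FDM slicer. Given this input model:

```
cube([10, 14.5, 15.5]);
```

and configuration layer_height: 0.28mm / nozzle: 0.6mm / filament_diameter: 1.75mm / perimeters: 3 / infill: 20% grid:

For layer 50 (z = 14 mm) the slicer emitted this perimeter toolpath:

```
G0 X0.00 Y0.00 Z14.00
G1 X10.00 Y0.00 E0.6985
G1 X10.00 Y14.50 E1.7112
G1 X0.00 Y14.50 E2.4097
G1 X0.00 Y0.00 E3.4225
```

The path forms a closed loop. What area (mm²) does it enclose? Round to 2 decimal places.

Apply the shoelace formula to the sequence of (X, Y) vertices; enclosed area = 145.00 mm².

145.00 mm²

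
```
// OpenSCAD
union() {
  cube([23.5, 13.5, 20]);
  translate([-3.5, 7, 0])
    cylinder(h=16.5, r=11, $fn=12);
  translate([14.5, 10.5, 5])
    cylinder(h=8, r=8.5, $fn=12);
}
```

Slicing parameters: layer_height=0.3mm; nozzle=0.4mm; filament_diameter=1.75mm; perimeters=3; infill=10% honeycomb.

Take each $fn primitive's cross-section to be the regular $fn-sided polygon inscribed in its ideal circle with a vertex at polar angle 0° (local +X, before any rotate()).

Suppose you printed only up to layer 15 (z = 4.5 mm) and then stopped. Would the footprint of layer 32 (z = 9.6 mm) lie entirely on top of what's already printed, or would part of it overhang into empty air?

part overhangs

Compare the two slices. At z = 4.5: the cube (footprint 23.5×13.5) is included at this height (area 317.25 mm²); the r=11 cylinder at (-3.5, 7) gives a regular 12-gon of circumradius 11 (constant along its height) (area = (12/2)·11.000²·sin(360°/12) = 363.00 mm²); the cylinder at (14.5, 10.5) is absent (z outside [5, 13]); Combining (union): the regions partially overlap — summed areas 680.25 mm² minus the doubly-counted overlap 87.84 mm² gives 592.41 mm² — area = 592.41 mm². At z = 9.6: the 23.5×13.5 cube contributes its full rectangle (area 317.25 mm²); the cylinder at (-3.5, 7): section is a regular 12-gon, circumradius r=11 (area = (12/2)·11.000²·sin(360°/12) = 363.00 mm²); the r=8.5 cylinder at (14.5, 10.5) gives a regular 12-gon of circumradius 8.5 (constant along its height) (area = (12/2)·8.500²·sin(360°/12) = 216.75 mm²); Combining (union): the regions partially overlap — summed areas 897.00 mm² minus the doubly-counted overlap 244.80 mm² gives 652.20 mm² — area = 652.20 mm². Checking containment: at z = 9.6 the cross-section extends beyond the z = 4.5 cross-section by about 59.79 mm².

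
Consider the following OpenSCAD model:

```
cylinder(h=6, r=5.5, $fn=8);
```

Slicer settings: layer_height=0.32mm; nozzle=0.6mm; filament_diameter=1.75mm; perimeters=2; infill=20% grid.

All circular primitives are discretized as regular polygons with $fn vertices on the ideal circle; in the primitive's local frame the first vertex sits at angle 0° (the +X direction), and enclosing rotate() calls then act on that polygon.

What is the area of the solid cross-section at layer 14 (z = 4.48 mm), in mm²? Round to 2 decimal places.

At z = 4.48 mm: the r=5.5 cylinder contributes a regular 8-gon of circumradius 5.5 (area = (8/2)·5.500²·sin(360°/8) = 85.56 mm²). Overall, the cross-section is a single solid region. Net area = 85.56 mm².

85.56 mm²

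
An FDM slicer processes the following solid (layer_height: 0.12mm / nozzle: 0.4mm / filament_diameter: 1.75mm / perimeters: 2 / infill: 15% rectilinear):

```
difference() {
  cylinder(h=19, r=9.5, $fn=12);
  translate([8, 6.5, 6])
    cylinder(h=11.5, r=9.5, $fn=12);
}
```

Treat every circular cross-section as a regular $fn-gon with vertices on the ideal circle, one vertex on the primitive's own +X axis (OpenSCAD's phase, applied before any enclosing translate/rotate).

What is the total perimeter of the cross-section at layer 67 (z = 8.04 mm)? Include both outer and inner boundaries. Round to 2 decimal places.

59.01 mm

At z = 8.04 mm: the cylinder: section is a regular 12-gon, circumradius r=9.5 (perimeter = 2·12·9.500·sin(180°/12) = 59.01 mm); the r=9.5 cylinder at (8, 6.5) contributes a regular 12-gon of circumradius 9.5 (perimeter = 2·12·9.500·sin(180°/12) = 59.01 mm); After the difference (first − rest): starting from the r=9.5 cylinder, the r=9.5 cylinder at (8, 6.5) partially overlaps it — only the 89.82 mm² overlap (of its 270.75 mm²) is removed, clipping the outline — boundary = 59.01 mm. Overall, the cross-section is a single solid region. Total boundary length (outer) = 59.01 mm.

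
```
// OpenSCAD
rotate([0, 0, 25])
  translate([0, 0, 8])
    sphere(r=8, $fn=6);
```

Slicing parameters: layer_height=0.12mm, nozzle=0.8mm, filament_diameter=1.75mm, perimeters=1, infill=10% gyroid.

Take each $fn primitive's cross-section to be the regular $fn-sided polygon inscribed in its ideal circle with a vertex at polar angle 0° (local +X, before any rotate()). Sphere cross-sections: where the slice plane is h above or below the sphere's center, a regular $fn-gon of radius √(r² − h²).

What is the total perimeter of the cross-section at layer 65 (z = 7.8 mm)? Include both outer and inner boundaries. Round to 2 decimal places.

At z = 7.8 mm: the sphere: section is a regular 6-gon, circumradius = √(r²−h²) = √(8²−0.2²) = 7.997 (perimeter = 2·6·7.997·sin(180°/6) = 47.98 mm); (whole slice rotated 25° about Z — lengths, areas and connectivity unchanged). Overall, the cross-section is a single solid region. Total boundary length (outer) = 47.98 mm.

47.98 mm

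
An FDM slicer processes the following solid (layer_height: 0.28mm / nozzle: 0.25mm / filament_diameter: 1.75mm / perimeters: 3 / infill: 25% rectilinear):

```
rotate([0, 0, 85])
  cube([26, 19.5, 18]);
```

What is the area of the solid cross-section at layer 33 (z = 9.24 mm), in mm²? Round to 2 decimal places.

At z = 9.24 mm: the 26×19.5 cube contributes its full rectangle (area 507.00 mm²); (whole slice rotated 85° about Z — lengths, areas and connectivity unchanged). Overall, the cross-section is a single solid region. Net area = 507.00 mm².

507.00 mm²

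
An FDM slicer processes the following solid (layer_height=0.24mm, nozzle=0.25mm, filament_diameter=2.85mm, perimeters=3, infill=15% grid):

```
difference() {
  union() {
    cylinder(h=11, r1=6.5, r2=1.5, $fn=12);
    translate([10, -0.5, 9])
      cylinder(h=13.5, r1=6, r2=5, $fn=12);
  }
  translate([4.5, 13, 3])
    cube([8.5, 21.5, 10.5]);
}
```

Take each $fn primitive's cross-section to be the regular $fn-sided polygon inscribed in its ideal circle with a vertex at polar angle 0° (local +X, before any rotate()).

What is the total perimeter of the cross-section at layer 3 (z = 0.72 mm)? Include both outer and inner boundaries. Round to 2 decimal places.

38.34 mm

At z = 0.72 mm: the cone: at t=0.065 of its height the radius interpolates to r₁+(r₂−r₁)t = 6.173, giving a regular 12-gon of that circumradius (perimeter = 2·12·6.173·sin(180°/12) = 38.34 mm); the cone at (10, -0.5) does not reach this height (z outside [9, 22.5]); Combining (union): only the cone is present, so the union is just that shape — boundary = 38.34 mm; the cube at (4.5, 13) does not reach this height (z outside [3, 13.5]); After the difference (first − rest): none of the subtracted shapes is present at this height, so that combined region is unchanged — boundary = 38.34 mm. Overall, the cross-section is a single solid region. Total boundary length (outer) = 38.34 mm.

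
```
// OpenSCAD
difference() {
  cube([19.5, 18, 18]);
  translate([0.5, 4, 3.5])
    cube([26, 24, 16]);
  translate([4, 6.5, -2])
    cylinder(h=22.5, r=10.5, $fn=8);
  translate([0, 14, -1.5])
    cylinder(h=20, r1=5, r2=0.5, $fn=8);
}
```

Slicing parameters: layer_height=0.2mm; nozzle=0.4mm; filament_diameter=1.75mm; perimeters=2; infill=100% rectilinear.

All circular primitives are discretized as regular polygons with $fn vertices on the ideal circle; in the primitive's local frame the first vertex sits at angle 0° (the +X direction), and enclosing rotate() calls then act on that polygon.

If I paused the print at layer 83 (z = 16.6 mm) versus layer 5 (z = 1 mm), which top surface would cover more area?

Layer 83 (z = 16.6): the 19.5×18 cube contributes its full rectangle (area 351.00 mm²); the cube at (0.5, 4) (footprint 26×24) is included at this height (area 624.00 mm²); the cylinder at (4, 6.5): section is a regular 8-gon, circumradius r=10.5 (area = (8/2)·10.500²·sin(360°/8) = 311.83 mm²); the cone at (0, 14): at t=0.905 of its height the radius interpolates to r₁+(r₂−r₁)t = 0.928, giving a regular 8-gon of that circumradius (area = (8/2)·0.928²·sin(360°/8) = 2.43 mm²); Taking the first minus the rest: starting from the 19.5×18 cube (351.00 mm²), the 26×24 cube at (0.5, 4) partially overlaps it — only the 266.00 mm² overlap (of its 624.00 mm²) is removed, clipping the outline; the r=10.5 cylinder at (4, 6.5) partially overlaps it — only the 56.27 mm² overlap (of its 311.83 mm²) is removed, clipping the outline; the cone at (0, 14) misses the remaining region (no effect) — area = 28.73 mm². So its area = 28.73 mm². Layer 5 (z = 1): the 19.5×18 cube contributes its full rectangle (area 351.00 mm²); the cube at (0.5, 4) does not reach this height (z outside [3.5, 19.5]); the r=10.5 cylinder at (4, 6.5) gives a regular 8-gon of circumradius 10.5 (constant along its height) (area = (8/2)·10.500²·sin(360°/8) = 311.83 mm²); the cone at (0, 14) contributes a regular 8-gon of circumradius 4.438 (interpolated between r1=5 and r2=0.5 at t=0.125) (area = (8/2)·4.438²·sin(360°/8) = 55.70 mm²); Subtracting the remaining from the first: starting from the 19.5×18 cube (351.00 mm²), the r=10.5 cylinder at (4, 6.5) partially overlaps it — only the 202.14 mm² overlap (of its 311.83 mm²) is removed, clipping the outline; the cone at (0, 14) partially overlaps it — only the 5.44 mm² overlap (of its 55.70 mm²) is removed, clipping the outline — area = 143.41 mm². So its area = 143.41 mm². Layer 5 is larger (143.41 vs 28.73 mm²).

layer 5 (z = 1 mm)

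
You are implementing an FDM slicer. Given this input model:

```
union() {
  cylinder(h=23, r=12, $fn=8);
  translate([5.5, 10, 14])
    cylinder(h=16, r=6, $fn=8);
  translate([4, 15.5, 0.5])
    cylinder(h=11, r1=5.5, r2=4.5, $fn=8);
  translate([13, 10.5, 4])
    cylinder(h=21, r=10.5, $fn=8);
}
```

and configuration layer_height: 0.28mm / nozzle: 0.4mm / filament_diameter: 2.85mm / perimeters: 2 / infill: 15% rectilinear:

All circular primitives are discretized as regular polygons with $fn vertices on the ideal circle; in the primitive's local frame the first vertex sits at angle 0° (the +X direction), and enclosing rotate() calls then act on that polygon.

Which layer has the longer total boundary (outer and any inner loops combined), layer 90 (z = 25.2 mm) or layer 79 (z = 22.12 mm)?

layer 79 (z = 22.12 mm)

Layer 90 (z = 25.2): the cylinder is absent (z outside [0, 23]); the cylinder at (5.5, 10): section is a regular 8-gon, circumradius r=6 (perimeter = 2·8·6.000·sin(180°/8) = 36.74 mm); the cone at (4, 15.5) does not reach this height (z outside [0.5, 11.5]); the cylinder at (13, 10.5) does not reach this height (z outside [4, 25]); Merging all regions: only the r=6 cylinder at (5.5, 10) is present, so the union is just that shape — boundary = 36.74 mm. So its perimeter = 36.74 mm. Layer 79 (z = 22.12): the cylinder: section is a regular 8-gon, circumradius r=12 (perimeter = 2·8·12.000·sin(180°/8) = 73.48 mm); the r=6 cylinder at (5.5, 10) gives a regular 8-gon of circumradius 6 (constant along its height) (perimeter = 2·8·6.000·sin(180°/8) = 36.74 mm); the cone at (4, 15.5) is absent (z outside [0.5, 11.5]); the r=10.5 cylinder at (13, 10.5) contributes a regular 8-gon of circumradius 10.5 (perimeter = 2·8·10.500·sin(180°/8) = 64.29 mm); Taking the union: the regions partially overlap (shared area 132.94 mm²), so the edge portions inside another operand are dropped and the merged outline is re-measured after clipping — boundary = 106.12 mm. So its perimeter = 106.12 mm. Layer 79 is larger (106.12 vs 36.74 mm).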